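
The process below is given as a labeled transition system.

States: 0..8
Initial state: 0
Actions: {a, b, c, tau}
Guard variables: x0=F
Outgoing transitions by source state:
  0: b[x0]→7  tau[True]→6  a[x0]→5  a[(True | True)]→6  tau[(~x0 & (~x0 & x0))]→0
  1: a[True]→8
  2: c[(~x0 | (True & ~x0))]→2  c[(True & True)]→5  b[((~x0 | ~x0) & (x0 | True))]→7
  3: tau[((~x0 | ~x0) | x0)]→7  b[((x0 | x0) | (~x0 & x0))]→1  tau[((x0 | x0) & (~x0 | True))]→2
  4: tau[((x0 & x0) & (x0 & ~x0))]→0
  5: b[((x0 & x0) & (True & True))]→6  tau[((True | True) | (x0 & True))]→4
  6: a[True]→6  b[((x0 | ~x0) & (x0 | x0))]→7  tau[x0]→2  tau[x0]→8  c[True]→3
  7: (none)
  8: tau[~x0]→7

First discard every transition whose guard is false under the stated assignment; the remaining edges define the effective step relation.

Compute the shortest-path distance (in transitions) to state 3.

Breadth-first toward 3:
  L0 = {0}
  L1 = {6}
  L2 = {3}
first hit 3 at d=2 via a·c

Answer: 2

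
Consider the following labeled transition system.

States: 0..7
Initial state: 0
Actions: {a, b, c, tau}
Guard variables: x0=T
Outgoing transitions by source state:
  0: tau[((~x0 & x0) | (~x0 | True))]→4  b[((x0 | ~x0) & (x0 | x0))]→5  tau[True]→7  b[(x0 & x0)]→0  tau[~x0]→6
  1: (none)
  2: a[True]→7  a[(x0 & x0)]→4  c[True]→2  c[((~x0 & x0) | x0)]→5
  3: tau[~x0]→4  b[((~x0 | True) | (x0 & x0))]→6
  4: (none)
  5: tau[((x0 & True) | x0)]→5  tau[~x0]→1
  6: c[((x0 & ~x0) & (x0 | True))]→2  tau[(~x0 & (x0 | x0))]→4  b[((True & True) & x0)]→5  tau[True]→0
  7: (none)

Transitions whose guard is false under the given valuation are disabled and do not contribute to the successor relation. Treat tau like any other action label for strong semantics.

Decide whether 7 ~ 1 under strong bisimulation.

Answer: BISIMILAR

Trace:
Refine partition for ~:
  P[0] = {{0,1,2,3,4,5,6,7}}
  P[1] = {{0,6},{1,4,7},{2},{3},{5}}
  P[2] = {{0},{1,4,7},{2},{3},{5},{6}}
stable after 3 split(s): 6 block(s)
[7]={1,4,7}  [1]={1,4,7}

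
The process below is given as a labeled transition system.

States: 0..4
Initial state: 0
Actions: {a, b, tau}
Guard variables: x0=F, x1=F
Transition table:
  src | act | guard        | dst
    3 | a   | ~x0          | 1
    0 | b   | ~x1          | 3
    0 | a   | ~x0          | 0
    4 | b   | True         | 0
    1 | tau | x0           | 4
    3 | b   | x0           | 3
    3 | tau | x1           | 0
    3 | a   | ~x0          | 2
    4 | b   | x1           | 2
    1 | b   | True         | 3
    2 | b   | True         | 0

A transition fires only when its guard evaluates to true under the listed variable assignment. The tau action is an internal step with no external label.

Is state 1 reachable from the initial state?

7 transition(s) survive guard evaluation.
L0 = {0}
L1 = {3}  cumulative {0,3}
L2 = {1,2}  cumulative {0,1,2,3}
Reachable = {0,1,2,3}
Path to 1: b·a

Answer: REACHABLE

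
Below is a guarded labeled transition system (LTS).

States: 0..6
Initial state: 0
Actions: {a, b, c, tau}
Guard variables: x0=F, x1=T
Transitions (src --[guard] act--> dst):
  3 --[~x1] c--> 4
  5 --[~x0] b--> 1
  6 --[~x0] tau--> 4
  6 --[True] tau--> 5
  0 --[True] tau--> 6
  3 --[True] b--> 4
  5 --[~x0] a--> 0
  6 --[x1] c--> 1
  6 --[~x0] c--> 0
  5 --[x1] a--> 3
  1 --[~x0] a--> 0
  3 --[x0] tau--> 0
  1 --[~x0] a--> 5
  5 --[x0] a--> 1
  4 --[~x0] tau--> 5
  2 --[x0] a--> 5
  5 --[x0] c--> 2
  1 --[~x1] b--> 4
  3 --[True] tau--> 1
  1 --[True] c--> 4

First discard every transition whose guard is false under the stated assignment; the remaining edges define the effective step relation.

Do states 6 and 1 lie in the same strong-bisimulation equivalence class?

Compute ~ classes (split until stable):
  π0 = {{0,1,2,3,4,5,6}}
  π1 = {{0,4},{1},{2},{3},{5},{6}}
  π2 = {{0},{1},{2},{3},{4},{5},{6}}
7 equivalence class(es) (converged in 3)
class of 6: {6}; class of 1: {1}

Answer: NOT BISIMILAR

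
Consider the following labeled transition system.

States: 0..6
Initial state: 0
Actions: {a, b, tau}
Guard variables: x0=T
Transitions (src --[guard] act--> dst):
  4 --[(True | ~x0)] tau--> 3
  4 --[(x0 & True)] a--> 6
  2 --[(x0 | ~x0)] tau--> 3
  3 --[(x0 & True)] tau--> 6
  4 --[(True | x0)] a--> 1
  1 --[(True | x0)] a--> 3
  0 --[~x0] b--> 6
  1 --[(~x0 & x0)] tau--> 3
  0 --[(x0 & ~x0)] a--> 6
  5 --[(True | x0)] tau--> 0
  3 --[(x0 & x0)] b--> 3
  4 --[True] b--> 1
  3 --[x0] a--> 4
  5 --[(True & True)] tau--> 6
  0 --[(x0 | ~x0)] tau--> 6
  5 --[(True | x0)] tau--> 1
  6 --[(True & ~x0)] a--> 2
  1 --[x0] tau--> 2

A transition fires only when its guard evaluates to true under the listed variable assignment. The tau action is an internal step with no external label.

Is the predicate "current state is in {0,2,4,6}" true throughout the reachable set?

Inv-set: {0,2,4,6}
Reachable = {0,6}
  0: ✓
  6: ✓

Answer: INVARIANT HOLDS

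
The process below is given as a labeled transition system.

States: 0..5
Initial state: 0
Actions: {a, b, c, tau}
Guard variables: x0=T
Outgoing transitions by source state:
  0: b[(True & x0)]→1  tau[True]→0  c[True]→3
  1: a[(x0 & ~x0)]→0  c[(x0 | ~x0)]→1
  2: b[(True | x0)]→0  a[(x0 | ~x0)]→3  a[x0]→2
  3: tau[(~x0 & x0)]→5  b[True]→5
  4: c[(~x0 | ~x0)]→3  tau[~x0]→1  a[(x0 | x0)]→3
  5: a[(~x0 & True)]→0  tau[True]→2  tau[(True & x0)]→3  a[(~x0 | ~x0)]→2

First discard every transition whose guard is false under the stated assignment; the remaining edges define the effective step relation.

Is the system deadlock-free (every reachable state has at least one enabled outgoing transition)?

R = {0,1,2,3,5}
  0: b→1  c→3  tau→0  [3 out]
  1: c→1  [1 out]
  2: a→2  a→3  b→0  [3 out]
  3: b→5  [1 out]
  5: tau→2  tau→3  [2 out]

Answer: DEADLOCK-FREE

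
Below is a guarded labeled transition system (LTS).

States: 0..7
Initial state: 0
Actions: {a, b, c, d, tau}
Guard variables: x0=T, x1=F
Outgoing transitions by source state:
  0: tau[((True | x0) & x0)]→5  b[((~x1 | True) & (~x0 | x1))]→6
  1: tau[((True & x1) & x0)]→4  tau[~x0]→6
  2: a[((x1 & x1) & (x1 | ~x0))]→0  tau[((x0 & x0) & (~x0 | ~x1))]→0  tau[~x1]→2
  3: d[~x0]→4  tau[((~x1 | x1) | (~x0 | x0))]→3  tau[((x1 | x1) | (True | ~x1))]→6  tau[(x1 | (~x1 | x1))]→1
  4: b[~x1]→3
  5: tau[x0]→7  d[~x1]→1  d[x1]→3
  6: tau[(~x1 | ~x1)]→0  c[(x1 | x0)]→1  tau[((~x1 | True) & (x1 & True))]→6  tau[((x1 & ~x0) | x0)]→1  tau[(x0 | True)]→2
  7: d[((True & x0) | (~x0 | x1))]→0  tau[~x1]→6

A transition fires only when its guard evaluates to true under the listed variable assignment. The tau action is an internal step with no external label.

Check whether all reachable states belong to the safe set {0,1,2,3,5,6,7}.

Inv-set: {0,1,2,3,5,6,7}
Reach set: {0,1,2,5,6,7}
  0: ✓
  1: ✓
  2: ✓
  5: ✓
  6: ✓
  7: ✓

Answer: INVARIANT HOLDS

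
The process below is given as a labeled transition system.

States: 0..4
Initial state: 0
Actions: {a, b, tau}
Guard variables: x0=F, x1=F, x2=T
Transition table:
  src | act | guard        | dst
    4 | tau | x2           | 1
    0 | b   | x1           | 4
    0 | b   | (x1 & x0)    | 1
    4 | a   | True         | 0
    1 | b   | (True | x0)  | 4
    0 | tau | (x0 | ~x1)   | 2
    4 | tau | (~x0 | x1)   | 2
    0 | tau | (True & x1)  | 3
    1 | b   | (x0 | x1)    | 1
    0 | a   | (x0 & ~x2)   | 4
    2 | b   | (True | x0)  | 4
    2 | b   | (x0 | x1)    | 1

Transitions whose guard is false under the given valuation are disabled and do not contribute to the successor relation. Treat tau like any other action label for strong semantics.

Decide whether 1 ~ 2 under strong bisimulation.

Answer: BISIMILAR

Working:
Bisimulation quotient by refinement:
  P[0] = {{0,1,2,3,4}}
  P[1] = {{0},{1,2},{3},{4}}
Fixed point at round 2; 4 class(es).
1∈{1,2}, 2∈{1,2}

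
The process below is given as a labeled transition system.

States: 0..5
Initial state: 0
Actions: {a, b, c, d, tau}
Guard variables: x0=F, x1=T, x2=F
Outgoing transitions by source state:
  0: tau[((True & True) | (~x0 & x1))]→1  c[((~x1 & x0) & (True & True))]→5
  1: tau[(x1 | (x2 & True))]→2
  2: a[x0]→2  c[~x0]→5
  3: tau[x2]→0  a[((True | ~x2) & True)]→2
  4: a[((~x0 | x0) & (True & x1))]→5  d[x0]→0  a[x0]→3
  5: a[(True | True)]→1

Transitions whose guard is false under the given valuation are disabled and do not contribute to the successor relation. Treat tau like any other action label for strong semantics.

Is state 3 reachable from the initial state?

Guard filter leaves 6 enabled edge(s).
depth 0: {0}
depth 1: {1}  total {0,1}
depth 2: {2}  total {0,1,2}
depth 3: {5}  total {0,1,2,5}
R = {0,1,2,5}

Answer: UNREACHABLE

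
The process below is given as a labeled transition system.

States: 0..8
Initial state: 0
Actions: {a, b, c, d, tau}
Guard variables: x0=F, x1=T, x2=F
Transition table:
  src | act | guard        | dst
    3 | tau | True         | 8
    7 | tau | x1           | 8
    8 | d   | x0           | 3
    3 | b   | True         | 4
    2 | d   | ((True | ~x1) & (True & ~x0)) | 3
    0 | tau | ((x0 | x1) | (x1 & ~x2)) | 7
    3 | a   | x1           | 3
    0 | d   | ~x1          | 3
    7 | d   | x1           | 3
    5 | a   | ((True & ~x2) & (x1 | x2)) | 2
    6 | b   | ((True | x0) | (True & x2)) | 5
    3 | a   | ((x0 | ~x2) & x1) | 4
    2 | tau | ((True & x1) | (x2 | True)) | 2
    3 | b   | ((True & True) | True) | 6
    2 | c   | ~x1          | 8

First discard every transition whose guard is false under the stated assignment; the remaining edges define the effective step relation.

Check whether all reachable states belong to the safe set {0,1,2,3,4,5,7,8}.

Inv-set: {0,1,2,3,4,5,7,8}
Reachable = {0,2,3,4,5,6,7,8}
  0: ok
  2: ok
  3: ok
  4: ok
  5: ok
  6: ✗ unsafe
  7: ok
  8: ok
witness against invariant: tau·d·b → 6

Answer: INVARIANT VIOLATED at state 6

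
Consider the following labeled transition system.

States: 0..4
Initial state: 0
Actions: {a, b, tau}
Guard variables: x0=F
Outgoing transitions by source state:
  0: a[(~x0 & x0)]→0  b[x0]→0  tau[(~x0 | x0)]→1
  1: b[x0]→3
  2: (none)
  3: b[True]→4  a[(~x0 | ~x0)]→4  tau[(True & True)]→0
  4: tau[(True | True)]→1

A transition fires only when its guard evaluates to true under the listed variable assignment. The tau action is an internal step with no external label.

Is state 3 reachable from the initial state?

Answer: UNREACHABLE

Analysis:
After dropping false guards: 5 live edges.
L0 = {0}
L1 = {1}  total {0,1}
Reach set: {0,1}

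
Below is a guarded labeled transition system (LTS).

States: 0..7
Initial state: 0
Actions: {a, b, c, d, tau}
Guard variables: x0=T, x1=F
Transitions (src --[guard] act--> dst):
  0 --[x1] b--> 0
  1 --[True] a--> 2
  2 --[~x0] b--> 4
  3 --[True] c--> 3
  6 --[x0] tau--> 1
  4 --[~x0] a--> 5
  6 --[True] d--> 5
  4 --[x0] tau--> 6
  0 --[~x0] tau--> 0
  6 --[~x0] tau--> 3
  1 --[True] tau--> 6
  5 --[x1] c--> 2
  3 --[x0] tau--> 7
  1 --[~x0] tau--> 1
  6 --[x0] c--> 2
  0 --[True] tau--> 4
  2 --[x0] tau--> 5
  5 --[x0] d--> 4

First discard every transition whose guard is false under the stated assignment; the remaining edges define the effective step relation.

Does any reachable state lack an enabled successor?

R = {0,1,2,4,5,6}
  0: tau→4  [deg 1]
  1: a→2  tau→6  [deg 2]
  2: tau→5  [deg 1]
  4: tau→6  [deg 1]
  5: d→4  [deg 1]
  6: c→2  d→5  tau→1  [deg 3]

Answer: DEADLOCK-FREE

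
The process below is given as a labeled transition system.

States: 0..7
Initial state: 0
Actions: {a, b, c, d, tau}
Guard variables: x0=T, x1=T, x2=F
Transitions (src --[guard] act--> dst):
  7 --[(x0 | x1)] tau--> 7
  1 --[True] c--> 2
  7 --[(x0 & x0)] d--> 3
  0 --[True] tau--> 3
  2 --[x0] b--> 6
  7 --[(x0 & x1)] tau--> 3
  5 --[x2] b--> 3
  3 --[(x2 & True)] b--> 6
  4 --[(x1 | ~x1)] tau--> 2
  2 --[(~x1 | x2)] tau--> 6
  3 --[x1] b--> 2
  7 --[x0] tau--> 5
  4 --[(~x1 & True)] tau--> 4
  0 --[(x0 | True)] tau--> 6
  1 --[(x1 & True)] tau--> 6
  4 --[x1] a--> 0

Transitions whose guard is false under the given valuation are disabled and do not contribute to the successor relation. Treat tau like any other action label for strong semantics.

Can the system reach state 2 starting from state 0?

Answer: REACHABLE

Analysis:
Guard filter leaves 12 enabled edge(s).
L0 = {0}
L1 = {3,6}  cumulative {0,3,6}
L2 = {2}  cumulative {0,2,3,6}
Reach set: {0,2,3,6}
Path to 2: tau·b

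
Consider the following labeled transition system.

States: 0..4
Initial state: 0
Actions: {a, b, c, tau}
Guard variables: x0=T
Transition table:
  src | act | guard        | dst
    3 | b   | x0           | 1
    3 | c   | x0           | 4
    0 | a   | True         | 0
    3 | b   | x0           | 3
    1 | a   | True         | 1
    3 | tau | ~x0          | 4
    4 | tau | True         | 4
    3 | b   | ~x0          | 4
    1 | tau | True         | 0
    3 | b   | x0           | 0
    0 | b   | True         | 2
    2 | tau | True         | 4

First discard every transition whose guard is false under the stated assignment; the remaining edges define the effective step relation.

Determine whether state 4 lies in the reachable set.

Answer: REACHABLE

Analysis:
10 transition(s) survive guard evaluation.
depth 0: {0}
depth 1: {2}  cumulative {0,2}
depth 2: {4}  cumulative {0,2,4}
R = {0,2,4}
Path to 4: b·tau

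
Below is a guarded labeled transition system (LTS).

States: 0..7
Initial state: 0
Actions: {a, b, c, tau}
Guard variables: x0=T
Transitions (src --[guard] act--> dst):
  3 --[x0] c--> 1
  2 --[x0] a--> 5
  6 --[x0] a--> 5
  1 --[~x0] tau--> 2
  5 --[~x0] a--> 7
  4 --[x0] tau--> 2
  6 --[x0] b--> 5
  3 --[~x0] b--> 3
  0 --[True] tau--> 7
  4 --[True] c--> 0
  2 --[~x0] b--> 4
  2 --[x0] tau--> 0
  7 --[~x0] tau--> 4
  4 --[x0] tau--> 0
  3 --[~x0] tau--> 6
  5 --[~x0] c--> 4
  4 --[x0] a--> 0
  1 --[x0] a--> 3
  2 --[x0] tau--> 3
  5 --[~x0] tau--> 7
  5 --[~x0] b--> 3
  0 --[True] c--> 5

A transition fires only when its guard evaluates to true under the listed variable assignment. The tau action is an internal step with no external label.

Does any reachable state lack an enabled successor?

Answer: DEADLOCK at state 5

Working:
R = {0,5,7}
  0: c→5  tau→7  [2 exit(s)]
  5: ∅  [no exit]
  7: ∅  [no exit]
witness 5: c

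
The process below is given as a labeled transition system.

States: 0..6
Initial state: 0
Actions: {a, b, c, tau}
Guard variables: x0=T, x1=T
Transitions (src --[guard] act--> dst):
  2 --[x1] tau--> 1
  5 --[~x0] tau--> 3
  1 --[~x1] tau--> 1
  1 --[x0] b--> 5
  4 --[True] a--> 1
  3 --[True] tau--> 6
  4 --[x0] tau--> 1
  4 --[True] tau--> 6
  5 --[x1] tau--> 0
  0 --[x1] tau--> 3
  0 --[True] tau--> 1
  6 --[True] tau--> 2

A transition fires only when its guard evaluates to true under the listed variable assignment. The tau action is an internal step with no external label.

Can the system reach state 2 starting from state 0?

After dropping false guards: 10 live edges.
Layer 0: {0}
Layer 1: {1,3}  total {0,1,3}
Layer 2: {5,6}  total {0,1,3,5,6}
Layer 3: {2}  total {0,1,2,3,5,6}
Reachable = {0,1,2,3,5,6}
Path to 2: tau·tau·tau

Answer: REACHABLE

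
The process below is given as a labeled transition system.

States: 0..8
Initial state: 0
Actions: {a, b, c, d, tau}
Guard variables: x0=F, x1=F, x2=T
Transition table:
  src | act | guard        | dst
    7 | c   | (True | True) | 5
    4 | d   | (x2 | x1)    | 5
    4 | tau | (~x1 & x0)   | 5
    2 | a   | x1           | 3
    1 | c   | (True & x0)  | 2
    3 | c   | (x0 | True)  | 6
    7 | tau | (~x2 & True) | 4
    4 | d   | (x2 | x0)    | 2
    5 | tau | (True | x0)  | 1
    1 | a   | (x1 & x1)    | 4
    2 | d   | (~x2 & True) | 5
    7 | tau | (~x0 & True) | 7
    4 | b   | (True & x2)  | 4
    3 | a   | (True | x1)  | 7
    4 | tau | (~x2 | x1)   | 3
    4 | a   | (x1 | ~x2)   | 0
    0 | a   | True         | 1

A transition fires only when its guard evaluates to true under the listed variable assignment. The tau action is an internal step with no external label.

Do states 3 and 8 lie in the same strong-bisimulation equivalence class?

Compute ~ classes (split until stable):
  P[0] = {{0,1,2,3,4,5,6,7,8}}
  P[1] = {{0},{1,2,6,8},{3},{4},{5},{7}}
6 equivalence class(es) (converged in 2)
[3]={3}  [8]={1,2,6,8}

Answer: NOT BISIMILAR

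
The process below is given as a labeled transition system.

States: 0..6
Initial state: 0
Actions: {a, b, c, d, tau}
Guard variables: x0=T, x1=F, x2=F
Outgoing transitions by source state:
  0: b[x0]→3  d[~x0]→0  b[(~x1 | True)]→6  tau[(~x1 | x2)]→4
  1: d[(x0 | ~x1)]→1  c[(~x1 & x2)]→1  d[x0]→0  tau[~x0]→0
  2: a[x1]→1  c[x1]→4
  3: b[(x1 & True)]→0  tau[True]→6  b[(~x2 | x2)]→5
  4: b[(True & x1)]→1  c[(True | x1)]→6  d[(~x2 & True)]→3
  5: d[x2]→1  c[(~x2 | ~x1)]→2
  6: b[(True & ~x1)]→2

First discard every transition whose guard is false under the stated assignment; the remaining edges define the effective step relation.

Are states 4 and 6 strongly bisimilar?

Answer: NOT BISIMILAR

Analysis:
Compute ~ classes (split until stable):
  π0 = {{0,1,2,3,4,5,6}}
  π1 = {{0,3},{1},{2},{4},{5},{6}}
  π2 = {{0},{1},{2},{3},{4},{5},{6}}
Fixed point at round 3; 7 class(es).
class of 4: {4}; class of 6: {6}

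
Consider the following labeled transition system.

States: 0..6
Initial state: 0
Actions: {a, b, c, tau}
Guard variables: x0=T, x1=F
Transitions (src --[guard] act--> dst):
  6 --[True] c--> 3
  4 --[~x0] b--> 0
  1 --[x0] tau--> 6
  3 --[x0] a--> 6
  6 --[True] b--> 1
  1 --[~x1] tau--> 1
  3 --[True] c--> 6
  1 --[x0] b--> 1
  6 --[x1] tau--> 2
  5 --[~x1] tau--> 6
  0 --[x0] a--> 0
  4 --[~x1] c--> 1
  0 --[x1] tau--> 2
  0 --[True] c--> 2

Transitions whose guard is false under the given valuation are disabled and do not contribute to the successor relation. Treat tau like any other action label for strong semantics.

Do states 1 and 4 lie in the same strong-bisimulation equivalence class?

Compute ~ classes (split until stable):
  P[0] = {{0,1,2,3,4,5,6}}
  P[1] = {{0,3},{1},{2},{4},{5},{6}}
  P[2] = {{0},{1},{2},{3},{4},{5},{6}}
7 equivalence class(es) (converged in 3)
class of 1: {1}; class of 4: {4}

Answer: NOT BISIMILAR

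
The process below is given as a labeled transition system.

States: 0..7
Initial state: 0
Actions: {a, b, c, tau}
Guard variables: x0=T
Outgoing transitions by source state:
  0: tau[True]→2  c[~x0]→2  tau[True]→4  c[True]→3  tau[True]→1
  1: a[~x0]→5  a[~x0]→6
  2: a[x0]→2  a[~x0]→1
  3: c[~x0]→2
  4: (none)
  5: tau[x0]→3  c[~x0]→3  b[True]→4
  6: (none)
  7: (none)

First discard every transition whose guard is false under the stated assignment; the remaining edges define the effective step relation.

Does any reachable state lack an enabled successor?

Answer: DEADLOCK at state 1

Trace:
Reach set: {0,1,2,3,4}
  0: c→3  tau→1  tau→2  tau→4  [deg 4]
  1: ∅  [STUCK]
  2: a→2  [deg 1]
  3: ∅  [STUCK]
  4: ∅  [STUCK]
witness 1: tau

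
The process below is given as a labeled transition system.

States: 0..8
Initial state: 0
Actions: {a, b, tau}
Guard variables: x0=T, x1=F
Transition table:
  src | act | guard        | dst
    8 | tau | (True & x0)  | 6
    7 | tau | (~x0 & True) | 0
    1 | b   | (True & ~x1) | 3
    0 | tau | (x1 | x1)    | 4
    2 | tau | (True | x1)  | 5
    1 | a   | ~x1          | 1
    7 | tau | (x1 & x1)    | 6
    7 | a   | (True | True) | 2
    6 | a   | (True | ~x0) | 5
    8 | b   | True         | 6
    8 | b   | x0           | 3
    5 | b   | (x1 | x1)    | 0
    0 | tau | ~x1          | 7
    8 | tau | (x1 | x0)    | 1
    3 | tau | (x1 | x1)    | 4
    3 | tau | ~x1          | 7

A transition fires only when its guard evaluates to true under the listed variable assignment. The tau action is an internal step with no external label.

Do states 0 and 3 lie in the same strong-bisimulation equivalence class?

Answer: BISIMILAR

Trace:
Compute ~ classes (split until stable):
  π0 = {{0,1,2,3,4,5,6,7,8}}
  π1 = {{0,2,3},{1},{4,5},{6,7},{8}}
  π2 = {{0,3},{1},{2},{4,5},{6},{7},{8}}
stable after 3 split(s): 7 block(s)
0∈{0,3}, 3∈{0,3}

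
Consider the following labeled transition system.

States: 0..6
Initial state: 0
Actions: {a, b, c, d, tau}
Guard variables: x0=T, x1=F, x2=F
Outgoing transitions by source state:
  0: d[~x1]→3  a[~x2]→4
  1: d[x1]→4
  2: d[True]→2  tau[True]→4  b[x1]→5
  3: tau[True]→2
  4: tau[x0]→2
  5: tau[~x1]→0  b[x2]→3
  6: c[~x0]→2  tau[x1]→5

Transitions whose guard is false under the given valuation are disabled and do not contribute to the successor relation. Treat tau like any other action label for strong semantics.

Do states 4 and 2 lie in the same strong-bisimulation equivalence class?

Answer: NOT BISIMILAR

Analysis:
Refine partition for ~:
  round 0: {{0,1,2,3,4,5,6}}
  round 1: {{0},{1,6},{2},{3,4,5}}
  round 2: {{0},{1,6},{2},{3,4},{5}}
5 equivalence class(es) (converged in 3)
4∈{3,4}, 2∈{2}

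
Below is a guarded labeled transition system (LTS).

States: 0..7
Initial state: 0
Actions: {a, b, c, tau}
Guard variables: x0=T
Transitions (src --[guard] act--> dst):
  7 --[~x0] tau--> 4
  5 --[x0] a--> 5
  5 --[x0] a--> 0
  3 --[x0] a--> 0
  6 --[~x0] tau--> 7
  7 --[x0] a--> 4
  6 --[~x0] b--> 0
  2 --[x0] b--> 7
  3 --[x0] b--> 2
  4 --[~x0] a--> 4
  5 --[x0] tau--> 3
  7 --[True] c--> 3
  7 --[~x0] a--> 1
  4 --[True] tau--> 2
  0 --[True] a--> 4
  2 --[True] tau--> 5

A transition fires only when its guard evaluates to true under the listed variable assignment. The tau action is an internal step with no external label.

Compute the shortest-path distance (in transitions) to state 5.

Answer: 3

Trace:
Breadth-first toward 5:
  Layer 0: {0}
  Layer 1: {4}
  Layer 2: {2}
  Layer 3: {5,7}
5 enters at depth 3; path a·tau·tau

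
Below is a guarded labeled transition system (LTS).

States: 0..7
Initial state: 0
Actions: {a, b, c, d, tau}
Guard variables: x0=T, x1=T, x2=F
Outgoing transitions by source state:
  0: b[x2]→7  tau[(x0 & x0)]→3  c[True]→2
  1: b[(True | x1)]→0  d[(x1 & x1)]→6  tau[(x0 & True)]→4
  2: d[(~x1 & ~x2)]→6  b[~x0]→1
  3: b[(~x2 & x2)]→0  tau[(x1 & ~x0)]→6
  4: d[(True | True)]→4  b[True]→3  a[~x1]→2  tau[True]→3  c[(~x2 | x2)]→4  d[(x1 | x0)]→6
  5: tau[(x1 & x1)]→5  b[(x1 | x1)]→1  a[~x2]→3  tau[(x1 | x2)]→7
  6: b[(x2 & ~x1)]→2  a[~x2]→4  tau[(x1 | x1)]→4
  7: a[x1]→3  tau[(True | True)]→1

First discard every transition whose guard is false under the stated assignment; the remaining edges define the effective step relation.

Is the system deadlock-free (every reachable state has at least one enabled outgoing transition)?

Reach set: {0,2,3}
  0: c→2  tau→3  [2 out]
  2: ∅  [no exit]
  3: ∅  [no exit]
Path to 2: c

Answer: DEADLOCK at state 2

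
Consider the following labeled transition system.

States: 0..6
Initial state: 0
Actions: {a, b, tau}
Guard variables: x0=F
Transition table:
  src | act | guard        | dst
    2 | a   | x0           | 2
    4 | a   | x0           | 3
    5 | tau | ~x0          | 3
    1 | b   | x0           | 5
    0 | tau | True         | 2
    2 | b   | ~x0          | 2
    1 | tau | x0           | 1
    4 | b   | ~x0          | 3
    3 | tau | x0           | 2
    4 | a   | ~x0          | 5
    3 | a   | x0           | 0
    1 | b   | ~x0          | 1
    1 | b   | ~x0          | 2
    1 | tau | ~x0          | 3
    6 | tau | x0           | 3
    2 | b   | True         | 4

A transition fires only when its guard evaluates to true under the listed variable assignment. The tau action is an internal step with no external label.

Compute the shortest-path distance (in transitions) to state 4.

BFS to 4:
  Layer 0: {0}
  Layer 1: {2}
  Layer 2: {4}
4 enters at depth 2; path tau·b

Answer: 2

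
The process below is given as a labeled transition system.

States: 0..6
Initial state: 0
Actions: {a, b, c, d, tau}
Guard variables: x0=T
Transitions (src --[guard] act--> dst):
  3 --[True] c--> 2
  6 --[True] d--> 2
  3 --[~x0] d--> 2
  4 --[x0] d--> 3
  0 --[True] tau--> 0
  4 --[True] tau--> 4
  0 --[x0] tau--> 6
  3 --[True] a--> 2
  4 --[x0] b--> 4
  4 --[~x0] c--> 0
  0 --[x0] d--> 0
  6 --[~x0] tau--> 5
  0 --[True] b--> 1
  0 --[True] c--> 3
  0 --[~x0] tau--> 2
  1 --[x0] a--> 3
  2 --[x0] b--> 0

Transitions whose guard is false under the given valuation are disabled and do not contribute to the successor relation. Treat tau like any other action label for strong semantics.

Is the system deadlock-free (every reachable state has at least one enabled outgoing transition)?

Answer: DEADLOCK-FREE

Analysis:
Reachable = {0,1,2,3,6}
  0: b→1  c→3  d→0  tau→0  tau→6  [deg 5]
  1: a→3  [deg 1]
  2: b→0  [deg 1]
  3: a→2  c→2  [deg 2]
  6: d→2  [deg 1]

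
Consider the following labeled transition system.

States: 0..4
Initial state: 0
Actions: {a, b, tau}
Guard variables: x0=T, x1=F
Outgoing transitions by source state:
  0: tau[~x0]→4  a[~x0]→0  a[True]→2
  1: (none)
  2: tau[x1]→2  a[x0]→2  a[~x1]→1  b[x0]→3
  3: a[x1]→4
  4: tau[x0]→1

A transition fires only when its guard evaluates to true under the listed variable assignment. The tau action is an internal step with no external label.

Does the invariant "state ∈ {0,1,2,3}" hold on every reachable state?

Answer: INVARIANT HOLDS

Trace:
Inv-set: {0,1,2,3}
R = {0,1,2,3}
  0: ok
  1: ok
  2: ok
  3: ok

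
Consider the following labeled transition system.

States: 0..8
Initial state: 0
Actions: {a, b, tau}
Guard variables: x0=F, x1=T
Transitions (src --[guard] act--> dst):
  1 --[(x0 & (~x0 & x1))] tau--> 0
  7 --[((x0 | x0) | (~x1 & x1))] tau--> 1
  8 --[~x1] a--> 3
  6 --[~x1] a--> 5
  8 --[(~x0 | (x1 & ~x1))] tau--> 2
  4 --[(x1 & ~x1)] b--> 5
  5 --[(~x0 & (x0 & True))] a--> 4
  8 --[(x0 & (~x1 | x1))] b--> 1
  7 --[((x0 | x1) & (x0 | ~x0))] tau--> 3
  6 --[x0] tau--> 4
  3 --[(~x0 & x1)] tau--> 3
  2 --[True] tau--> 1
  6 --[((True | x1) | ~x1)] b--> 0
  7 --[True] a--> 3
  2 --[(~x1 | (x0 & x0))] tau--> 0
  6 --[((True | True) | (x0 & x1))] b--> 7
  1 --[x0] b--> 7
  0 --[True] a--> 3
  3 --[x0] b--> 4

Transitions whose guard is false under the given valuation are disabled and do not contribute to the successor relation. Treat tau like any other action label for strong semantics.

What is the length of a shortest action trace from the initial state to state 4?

Answer: UNREACHABLE

Working:
Breadth-first toward 4:
  depth 0: {0}
  depth 1: {3}
4 never appears.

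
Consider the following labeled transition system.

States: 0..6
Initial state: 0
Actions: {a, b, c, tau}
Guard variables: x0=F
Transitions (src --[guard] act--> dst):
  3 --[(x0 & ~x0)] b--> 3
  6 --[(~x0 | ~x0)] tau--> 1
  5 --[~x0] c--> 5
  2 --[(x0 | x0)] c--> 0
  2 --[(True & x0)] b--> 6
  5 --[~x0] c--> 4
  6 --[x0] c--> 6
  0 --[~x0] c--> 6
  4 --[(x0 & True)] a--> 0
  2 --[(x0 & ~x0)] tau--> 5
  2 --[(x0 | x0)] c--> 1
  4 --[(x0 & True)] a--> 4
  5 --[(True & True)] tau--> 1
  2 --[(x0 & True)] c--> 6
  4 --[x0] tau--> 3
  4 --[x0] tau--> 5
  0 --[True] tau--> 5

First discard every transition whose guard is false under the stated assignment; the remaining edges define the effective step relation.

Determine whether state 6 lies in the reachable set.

After dropping false guards: 6 live edges.
L0 = {0}
L1 = {5,6}  cumulative {0,5,6}
L2 = {1,4}  cumulative {0,1,4,5,6}
Reachable = {0,1,4,5,6}
Path to 6: c

Answer: REACHABLE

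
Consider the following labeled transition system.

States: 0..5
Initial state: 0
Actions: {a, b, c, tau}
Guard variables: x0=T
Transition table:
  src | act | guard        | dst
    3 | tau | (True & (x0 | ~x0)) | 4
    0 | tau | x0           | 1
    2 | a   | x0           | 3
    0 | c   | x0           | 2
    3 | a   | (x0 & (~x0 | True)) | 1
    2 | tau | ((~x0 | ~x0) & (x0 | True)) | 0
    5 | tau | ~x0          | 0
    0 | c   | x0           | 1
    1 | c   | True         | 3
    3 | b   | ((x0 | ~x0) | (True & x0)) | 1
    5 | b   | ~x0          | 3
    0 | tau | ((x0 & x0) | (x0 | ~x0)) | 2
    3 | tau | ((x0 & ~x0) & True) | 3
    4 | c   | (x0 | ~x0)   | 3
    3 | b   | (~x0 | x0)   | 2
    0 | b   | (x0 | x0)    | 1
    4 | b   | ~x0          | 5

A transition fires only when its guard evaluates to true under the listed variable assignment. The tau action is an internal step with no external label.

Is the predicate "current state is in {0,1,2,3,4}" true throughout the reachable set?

Allowed set {0,1,2,3,4}
Reachable = {0,1,2,3,4}
  0: ✓
  1: ✓
  2: ✓
  3: ✓
  4: ✓

Answer: INVARIANT HOLDS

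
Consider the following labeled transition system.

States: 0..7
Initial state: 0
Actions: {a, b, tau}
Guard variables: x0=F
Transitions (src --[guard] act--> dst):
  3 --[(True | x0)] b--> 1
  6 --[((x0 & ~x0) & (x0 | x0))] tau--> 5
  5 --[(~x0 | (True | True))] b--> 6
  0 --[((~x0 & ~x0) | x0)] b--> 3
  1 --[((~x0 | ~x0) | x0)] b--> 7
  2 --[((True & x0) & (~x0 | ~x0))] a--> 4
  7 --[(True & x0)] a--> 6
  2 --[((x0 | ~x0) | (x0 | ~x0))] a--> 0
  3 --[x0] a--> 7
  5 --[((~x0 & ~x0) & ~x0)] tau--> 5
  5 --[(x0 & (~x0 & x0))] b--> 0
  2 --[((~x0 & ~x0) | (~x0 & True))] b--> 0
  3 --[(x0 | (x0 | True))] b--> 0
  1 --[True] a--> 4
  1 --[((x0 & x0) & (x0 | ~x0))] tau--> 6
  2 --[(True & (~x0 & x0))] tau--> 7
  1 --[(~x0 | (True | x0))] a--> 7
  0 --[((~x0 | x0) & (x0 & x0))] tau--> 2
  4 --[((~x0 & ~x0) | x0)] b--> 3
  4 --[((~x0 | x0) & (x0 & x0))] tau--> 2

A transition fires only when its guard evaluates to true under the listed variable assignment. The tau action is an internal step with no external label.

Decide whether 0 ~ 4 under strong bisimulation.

Refine partition for ~:
  round 0: {{0,1,2,3,4,5,6,7}}
  round 1: {{0,3,4},{1,2},{5},{6,7}}
  round 2: {{0,4},{1},{2},{3},{5},{6,7}}
Fixed point at round 3; 6 class(es).
class of 0: {0,4}; class of 4: {0,4}

Answer: BISIMILAR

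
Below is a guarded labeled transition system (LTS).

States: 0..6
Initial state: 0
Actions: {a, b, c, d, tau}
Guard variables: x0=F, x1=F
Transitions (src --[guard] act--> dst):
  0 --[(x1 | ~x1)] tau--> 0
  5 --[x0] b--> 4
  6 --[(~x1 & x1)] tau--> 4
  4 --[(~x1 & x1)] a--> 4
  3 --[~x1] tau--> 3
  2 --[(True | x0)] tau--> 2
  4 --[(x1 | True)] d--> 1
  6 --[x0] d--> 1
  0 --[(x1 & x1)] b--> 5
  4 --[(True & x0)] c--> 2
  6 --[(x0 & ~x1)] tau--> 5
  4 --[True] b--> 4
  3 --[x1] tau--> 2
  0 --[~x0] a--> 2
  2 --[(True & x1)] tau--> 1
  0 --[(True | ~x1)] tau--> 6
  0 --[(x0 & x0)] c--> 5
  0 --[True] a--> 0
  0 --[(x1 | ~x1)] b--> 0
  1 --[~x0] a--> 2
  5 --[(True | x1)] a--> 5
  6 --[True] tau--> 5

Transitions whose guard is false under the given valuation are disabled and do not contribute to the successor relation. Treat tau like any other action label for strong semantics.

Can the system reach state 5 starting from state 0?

Answer: REACHABLE

Analysis:
12 transition(s) survive guard evaluation.
depth 0: {0}
depth 1: {2,6}  total {0,2,6}
depth 2: {5}  total {0,2,5,6}
Reachable = {0,2,5,6}
trace reaching 5: tau·tau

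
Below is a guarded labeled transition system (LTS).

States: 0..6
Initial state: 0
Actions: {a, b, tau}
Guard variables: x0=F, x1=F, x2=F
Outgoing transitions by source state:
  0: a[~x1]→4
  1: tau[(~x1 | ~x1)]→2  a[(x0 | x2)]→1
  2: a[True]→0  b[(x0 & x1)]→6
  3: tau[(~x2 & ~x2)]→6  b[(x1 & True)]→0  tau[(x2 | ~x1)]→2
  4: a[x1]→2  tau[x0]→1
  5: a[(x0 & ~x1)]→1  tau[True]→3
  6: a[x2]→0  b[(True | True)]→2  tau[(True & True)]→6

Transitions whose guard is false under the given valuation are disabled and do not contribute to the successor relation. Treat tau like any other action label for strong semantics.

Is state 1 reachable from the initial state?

Guard filter leaves 8 enabled edge(s).
Layer 0: {0}
Layer 1: {4}  cumulative {0,4}
Reachable = {0,4}

Answer: UNREACHABLE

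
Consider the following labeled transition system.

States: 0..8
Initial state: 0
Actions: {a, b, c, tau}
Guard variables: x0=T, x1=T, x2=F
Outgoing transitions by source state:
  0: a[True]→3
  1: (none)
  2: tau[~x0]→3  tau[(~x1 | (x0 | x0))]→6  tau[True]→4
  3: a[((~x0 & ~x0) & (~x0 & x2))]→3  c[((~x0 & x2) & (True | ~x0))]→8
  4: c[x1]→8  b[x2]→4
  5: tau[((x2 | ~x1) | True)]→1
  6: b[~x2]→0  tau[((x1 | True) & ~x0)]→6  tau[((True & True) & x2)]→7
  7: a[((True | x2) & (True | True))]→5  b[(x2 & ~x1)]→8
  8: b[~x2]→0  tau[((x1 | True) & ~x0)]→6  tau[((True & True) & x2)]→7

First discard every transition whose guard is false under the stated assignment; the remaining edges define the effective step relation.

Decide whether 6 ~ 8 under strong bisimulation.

Answer: BISIMILAR

Trace:
Bisimulation quotient by refinement:
  P[0] = {{0,1,2,3,4,5,6,7,8}}
  P[1] = {{0,7},{1,3},{2,5},{4},{6,8}}
  P[2] = {{0},{1,3},{2},{4},{5},{6,8},{7}}
Fixed point at round 3; 7 class(es).
class of 6: {6,8}; class of 8: {6,8}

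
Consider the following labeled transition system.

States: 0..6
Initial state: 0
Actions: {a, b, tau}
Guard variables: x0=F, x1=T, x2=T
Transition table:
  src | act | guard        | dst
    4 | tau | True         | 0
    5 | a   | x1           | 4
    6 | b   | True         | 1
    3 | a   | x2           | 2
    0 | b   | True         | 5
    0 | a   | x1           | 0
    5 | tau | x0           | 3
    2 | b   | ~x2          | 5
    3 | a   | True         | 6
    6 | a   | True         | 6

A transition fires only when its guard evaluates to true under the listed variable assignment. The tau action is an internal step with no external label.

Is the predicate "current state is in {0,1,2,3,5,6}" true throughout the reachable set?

Answer: INVARIANT VIOLATED at state 4

Working:
Safe = {0,1,2,3,5,6}
Reachable = {0,4,5}
  0: ✓
  4: ✗ unsafe
  5: ✓
counterexample path to 4: b·a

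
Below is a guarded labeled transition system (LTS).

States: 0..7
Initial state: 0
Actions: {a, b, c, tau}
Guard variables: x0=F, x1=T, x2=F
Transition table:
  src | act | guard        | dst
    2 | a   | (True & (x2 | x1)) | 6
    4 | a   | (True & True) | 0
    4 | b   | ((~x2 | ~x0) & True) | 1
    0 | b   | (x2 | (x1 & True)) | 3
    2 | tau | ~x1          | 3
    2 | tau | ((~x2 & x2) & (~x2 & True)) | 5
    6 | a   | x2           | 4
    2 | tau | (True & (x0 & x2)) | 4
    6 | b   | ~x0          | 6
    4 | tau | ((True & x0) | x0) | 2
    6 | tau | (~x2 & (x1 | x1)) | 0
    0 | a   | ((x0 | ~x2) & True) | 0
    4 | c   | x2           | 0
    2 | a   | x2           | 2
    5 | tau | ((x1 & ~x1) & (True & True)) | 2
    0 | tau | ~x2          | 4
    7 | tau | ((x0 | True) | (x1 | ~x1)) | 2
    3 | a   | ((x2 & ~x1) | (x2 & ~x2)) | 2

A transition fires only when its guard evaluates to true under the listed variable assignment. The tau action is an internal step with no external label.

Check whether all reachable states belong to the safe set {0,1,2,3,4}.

Allowed set {0,1,2,3,4}
R = {0,1,3,4}
  0: ✓
  1: ✓
  3: ✓
  4: ✓

Answer: INVARIANT HOLDS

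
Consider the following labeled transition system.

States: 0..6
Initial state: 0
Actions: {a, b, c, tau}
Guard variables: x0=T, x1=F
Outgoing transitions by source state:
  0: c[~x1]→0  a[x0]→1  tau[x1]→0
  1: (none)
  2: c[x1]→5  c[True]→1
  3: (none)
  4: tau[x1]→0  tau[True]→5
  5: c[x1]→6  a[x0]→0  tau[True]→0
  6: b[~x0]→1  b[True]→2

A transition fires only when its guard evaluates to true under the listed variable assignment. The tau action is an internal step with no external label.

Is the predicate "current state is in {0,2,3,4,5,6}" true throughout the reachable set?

Safe = {0,2,3,4,5,6}
R = {0,1}
  0: safe
  1: VIOLATES
counterexample path to 1: a

Answer: INVARIANT VIOLATED at state 1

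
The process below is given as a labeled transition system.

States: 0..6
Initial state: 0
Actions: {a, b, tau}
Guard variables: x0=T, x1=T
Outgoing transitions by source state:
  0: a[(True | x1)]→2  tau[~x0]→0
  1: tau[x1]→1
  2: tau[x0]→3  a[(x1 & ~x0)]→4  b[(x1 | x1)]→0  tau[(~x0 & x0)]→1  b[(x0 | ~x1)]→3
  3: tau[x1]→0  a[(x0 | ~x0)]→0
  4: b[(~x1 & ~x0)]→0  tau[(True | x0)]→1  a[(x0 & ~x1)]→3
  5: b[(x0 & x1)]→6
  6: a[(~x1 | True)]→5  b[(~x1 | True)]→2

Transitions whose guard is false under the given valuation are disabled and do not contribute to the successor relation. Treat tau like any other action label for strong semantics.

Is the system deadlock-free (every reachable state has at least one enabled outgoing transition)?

Answer: DEADLOCK-FREE

Working:
Reach set: {0,2,3}
  0: a→2  [1 out]
  2: b→0  b→3  tau→3  [3 out]
  3: a→0  tau→0  [2 out]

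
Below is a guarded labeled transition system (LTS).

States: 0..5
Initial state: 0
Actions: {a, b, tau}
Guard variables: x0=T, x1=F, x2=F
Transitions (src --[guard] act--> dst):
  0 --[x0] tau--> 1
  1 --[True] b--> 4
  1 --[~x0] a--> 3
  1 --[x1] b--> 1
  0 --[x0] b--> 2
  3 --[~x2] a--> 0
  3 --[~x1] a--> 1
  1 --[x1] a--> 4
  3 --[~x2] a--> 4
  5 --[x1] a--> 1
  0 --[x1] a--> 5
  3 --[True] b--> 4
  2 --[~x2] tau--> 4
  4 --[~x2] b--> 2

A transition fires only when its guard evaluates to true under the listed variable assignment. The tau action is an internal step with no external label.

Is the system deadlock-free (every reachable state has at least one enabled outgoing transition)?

Answer: DEADLOCK-FREE

Trace:
Reach set: {0,1,2,4}
  0: b→2  tau→1  [2 exit(s)]
  1: b→4  [1 exit(s)]
  2: tau→4  [1 exit(s)]
  4: b→2  [1 exit(s)]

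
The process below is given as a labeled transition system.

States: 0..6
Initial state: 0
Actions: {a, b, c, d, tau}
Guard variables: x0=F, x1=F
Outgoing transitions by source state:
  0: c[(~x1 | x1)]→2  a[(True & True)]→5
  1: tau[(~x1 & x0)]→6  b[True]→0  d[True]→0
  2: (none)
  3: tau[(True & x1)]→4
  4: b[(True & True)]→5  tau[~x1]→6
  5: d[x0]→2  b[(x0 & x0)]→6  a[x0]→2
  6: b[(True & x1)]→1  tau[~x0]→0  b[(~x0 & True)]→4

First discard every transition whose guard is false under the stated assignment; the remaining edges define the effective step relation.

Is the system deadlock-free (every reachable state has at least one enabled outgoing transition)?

Reachable = {0,2,5}
  0: a→5  c→2  [deg 2]
  2: ∅  [STUCK]
  5: ∅  [STUCK]
trace reaching 2: c

Answer: DEADLOCK at state 2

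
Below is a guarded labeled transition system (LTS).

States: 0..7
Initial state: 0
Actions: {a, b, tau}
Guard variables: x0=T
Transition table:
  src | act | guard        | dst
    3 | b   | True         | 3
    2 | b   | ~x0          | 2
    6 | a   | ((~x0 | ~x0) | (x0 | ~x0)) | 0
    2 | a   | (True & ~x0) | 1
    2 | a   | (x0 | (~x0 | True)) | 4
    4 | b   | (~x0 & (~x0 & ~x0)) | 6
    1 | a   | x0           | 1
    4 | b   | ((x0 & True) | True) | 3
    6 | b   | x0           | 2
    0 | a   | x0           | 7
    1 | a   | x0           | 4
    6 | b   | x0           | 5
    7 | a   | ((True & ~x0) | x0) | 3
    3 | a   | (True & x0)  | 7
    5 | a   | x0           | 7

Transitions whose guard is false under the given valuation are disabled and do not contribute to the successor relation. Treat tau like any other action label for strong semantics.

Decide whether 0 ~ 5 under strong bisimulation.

Compute ~ classes (split until stable):
  π0 = {{0,1,2,3,4,5,6,7}}
  π1 = {{0,1,2,5,7},{3,6},{4}}
  π2 = {{0,5},{1},{2},{3},{4},{6},{7}}
7 equivalence class(es) (converged in 3)
[0]={0,5}  [5]={0,5}

Answer: BISIMILAR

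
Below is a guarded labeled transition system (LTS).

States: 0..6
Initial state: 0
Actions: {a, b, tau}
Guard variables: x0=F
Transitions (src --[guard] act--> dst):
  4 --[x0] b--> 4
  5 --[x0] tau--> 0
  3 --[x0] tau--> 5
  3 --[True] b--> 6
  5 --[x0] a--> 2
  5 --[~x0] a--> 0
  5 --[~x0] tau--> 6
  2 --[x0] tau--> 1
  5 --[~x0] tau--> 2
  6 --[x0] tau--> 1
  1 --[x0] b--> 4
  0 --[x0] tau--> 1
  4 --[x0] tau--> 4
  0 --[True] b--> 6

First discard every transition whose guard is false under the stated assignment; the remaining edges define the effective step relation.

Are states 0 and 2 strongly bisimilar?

Refine partition for ~:
  P[0] = {{0,1,2,3,4,5,6}}
  P[1] = {{0,3},{1,2,4,6},{5}}
Fixed point at round 2; 3 class(es).
0∈{0,3}, 2∈{1,2,4,6}

Answer: NOT BISIMILAR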